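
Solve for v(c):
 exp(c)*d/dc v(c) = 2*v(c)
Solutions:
 v(c) = C1*exp(-2*exp(-c))


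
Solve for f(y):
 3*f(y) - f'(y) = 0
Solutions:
 f(y) = C1*exp(3*y)


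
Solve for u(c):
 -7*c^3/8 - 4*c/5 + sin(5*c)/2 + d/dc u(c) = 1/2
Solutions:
 u(c) = C1 + 7*c^4/32 + 2*c^2/5 + c/2 + cos(5*c)/10


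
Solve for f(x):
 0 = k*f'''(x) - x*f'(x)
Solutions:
 f(x) = C1 + Integral(C2*airyai(x*(1/k)^(1/3)) + C3*airybi(x*(1/k)^(1/3)), x)


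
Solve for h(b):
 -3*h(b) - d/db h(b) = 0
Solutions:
 h(b) = C1*exp(-3*b)


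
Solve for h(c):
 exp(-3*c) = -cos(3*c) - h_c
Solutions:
 h(c) = C1 - sin(3*c)/3 + exp(-3*c)/3


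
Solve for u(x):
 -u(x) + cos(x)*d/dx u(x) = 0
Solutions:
 u(x) = C1*sqrt(sin(x) + 1)/sqrt(sin(x) - 1)


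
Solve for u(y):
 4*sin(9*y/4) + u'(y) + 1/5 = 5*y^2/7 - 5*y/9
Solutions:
 u(y) = C1 + 5*y^3/21 - 5*y^2/18 - y/5 + 16*cos(9*y/4)/9


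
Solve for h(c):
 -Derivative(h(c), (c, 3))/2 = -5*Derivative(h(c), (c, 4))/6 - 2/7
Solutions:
 h(c) = C1 + C2*c + C3*c^2 + C4*exp(3*c/5) + 2*c^3/21


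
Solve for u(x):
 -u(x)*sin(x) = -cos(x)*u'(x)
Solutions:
 u(x) = C1/cos(x)


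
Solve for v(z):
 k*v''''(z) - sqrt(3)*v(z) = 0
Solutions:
 v(z) = C1*exp(-3^(1/8)*z*(1/k)^(1/4)) + C2*exp(3^(1/8)*z*(1/k)^(1/4)) + C3*exp(-3^(1/8)*I*z*(1/k)^(1/4)) + C4*exp(3^(1/8)*I*z*(1/k)^(1/4))


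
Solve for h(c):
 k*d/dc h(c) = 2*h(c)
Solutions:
 h(c) = C1*exp(2*c/k)


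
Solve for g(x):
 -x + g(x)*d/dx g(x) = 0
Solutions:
 g(x) = -sqrt(C1 + x^2)
 g(x) = sqrt(C1 + x^2)


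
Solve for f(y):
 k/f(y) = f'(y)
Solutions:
 f(y) = -sqrt(C1 + 2*k*y)
 f(y) = sqrt(C1 + 2*k*y)


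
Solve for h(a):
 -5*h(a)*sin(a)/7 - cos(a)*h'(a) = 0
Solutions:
 h(a) = C1*cos(a)^(5/7)


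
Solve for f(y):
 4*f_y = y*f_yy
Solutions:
 f(y) = C1 + C2*y^5


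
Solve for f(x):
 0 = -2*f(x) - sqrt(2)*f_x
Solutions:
 f(x) = C1*exp(-sqrt(2)*x)


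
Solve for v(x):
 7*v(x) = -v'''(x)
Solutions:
 v(x) = C3*exp(-7^(1/3)*x) + (C1*sin(sqrt(3)*7^(1/3)*x/2) + C2*cos(sqrt(3)*7^(1/3)*x/2))*exp(7^(1/3)*x/2)


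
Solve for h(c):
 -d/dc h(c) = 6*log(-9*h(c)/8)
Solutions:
 Integral(1/(log(-_y) - 3*log(2) + 2*log(3)), (_y, h(c)))/6 = C1 - c


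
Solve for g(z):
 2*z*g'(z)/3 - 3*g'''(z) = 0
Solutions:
 g(z) = C1 + Integral(C2*airyai(6^(1/3)*z/3) + C3*airybi(6^(1/3)*z/3), z)


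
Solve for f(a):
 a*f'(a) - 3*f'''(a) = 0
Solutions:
 f(a) = C1 + Integral(C2*airyai(3^(2/3)*a/3) + C3*airybi(3^(2/3)*a/3), a)


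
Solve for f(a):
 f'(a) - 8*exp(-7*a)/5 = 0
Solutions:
 f(a) = C1 - 8*exp(-7*a)/35


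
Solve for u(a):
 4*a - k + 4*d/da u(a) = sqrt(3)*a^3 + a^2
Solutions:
 u(a) = C1 + sqrt(3)*a^4/16 + a^3/12 - a^2/2 + a*k/4


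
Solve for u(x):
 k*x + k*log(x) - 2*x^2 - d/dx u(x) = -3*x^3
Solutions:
 u(x) = C1 + k*x^2/2 + k*x*log(x) - k*x + 3*x^4/4 - 2*x^3/3


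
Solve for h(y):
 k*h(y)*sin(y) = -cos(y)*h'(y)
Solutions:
 h(y) = C1*exp(k*log(cos(y)))


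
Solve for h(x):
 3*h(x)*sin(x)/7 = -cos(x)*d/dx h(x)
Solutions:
 h(x) = C1*cos(x)^(3/7)


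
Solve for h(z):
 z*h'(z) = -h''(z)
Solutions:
 h(z) = C1 + C2*erf(sqrt(2)*z/2)


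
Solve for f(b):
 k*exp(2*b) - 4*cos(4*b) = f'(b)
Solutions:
 f(b) = C1 + k*exp(2*b)/2 - sin(4*b)


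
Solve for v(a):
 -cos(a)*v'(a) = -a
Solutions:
 v(a) = C1 + Integral(a/cos(a), a)


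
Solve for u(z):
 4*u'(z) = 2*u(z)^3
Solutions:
 u(z) = -sqrt(-1/(C1 + z))
 u(z) = sqrt(-1/(C1 + z))


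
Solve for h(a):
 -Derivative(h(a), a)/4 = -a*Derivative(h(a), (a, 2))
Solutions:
 h(a) = C1 + C2*a^(5/4)


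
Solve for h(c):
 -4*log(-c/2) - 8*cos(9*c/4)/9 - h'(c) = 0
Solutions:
 h(c) = C1 - 4*c*log(-c) + 4*c*log(2) + 4*c - 32*sin(9*c/4)/81


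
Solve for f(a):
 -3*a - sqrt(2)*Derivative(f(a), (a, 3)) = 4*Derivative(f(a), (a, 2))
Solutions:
 f(a) = C1 + C2*a + C3*exp(-2*sqrt(2)*a) - a^3/8 + 3*sqrt(2)*a^2/32


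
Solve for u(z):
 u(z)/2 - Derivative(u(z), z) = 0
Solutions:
 u(z) = C1*exp(z/2)


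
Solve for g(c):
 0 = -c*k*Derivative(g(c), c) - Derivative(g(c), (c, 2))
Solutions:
 g(c) = Piecewise((-sqrt(2)*sqrt(pi)*C1*erf(sqrt(2)*c*sqrt(k)/2)/(2*sqrt(k)) - C2, (k > 0) | (k < 0)), (-C1*c - C2, True))


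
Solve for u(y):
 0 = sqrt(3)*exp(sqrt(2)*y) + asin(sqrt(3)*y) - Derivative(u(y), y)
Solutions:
 u(y) = C1 + y*asin(sqrt(3)*y) + sqrt(3)*sqrt(1 - 3*y^2)/3 + sqrt(6)*exp(sqrt(2)*y)/2


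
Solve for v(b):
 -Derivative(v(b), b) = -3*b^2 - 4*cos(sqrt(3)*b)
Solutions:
 v(b) = C1 + b^3 + 4*sqrt(3)*sin(sqrt(3)*b)/3


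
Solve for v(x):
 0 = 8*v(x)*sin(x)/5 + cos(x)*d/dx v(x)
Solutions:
 v(x) = C1*cos(x)^(8/5)


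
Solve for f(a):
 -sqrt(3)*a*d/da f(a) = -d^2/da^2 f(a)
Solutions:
 f(a) = C1 + C2*erfi(sqrt(2)*3^(1/4)*a/2)


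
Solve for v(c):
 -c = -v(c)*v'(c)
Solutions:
 v(c) = -sqrt(C1 + c^2)
 v(c) = sqrt(C1 + c^2)


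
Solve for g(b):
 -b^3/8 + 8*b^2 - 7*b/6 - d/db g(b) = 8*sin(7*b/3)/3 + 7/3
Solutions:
 g(b) = C1 - b^4/32 + 8*b^3/3 - 7*b^2/12 - 7*b/3 + 8*cos(7*b/3)/7


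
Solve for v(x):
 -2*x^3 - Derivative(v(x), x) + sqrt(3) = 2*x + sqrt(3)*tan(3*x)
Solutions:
 v(x) = C1 - x^4/2 - x^2 + sqrt(3)*x + sqrt(3)*log(cos(3*x))/3


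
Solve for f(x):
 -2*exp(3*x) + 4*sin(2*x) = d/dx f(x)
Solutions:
 f(x) = C1 - 2*exp(3*x)/3 - 2*cos(2*x)


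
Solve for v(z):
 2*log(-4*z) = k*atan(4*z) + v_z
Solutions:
 v(z) = C1 - k*(z*atan(4*z) - log(16*z^2 + 1)/8) + 2*z*log(-z) - 2*z + 4*z*log(2)


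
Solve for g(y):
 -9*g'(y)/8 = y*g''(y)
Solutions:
 g(y) = C1 + C2/y^(1/8)


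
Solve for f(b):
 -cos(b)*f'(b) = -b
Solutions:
 f(b) = C1 + Integral(b/cos(b), b)


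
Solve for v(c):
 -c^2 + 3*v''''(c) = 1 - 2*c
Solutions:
 v(c) = C1 + C2*c + C3*c^2 + C4*c^3 + c^6/1080 - c^5/180 + c^4/72


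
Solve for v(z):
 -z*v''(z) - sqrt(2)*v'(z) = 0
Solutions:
 v(z) = C1 + C2*z^(1 - sqrt(2))


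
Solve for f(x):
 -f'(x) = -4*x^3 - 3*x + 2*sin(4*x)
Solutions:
 f(x) = C1 + x^4 + 3*x^2/2 + cos(4*x)/2


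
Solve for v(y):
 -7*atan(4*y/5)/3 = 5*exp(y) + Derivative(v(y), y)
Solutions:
 v(y) = C1 - 7*y*atan(4*y/5)/3 - 5*exp(y) + 35*log(16*y^2 + 25)/24


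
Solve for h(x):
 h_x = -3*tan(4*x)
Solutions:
 h(x) = C1 + 3*log(cos(4*x))/4


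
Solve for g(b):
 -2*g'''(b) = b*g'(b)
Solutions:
 g(b) = C1 + Integral(C2*airyai(-2^(2/3)*b/2) + C3*airybi(-2^(2/3)*b/2), b)


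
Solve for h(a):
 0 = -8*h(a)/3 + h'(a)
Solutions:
 h(a) = C1*exp(8*a/3)


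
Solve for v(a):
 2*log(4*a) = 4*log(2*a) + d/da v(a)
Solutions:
 v(a) = C1 - 2*a*log(a) + 2*a


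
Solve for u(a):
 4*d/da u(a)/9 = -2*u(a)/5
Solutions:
 u(a) = C1*exp(-9*a/10)


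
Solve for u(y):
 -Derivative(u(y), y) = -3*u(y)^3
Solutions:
 u(y) = -sqrt(2)*sqrt(-1/(C1 + 3*y))/2
 u(y) = sqrt(2)*sqrt(-1/(C1 + 3*y))/2


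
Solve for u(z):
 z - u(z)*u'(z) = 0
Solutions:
 u(z) = -sqrt(C1 + z^2)
 u(z) = sqrt(C1 + z^2)


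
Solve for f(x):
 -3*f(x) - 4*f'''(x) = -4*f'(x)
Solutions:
 f(x) = C1*exp(3^(1/3)*x*(4*3^(1/3)/(sqrt(537) + 27)^(1/3) + (sqrt(537) + 27)^(1/3))/12)*sin(3^(1/6)*x*(-3^(2/3)*(sqrt(537) + 27)^(1/3)/12 + (sqrt(537) + 27)^(-1/3))) + C2*exp(3^(1/3)*x*(4*3^(1/3)/(sqrt(537) + 27)^(1/3) + (sqrt(537) + 27)^(1/3))/12)*cos(3^(1/6)*x*(-3^(2/3)*(sqrt(537) + 27)^(1/3)/12 + (sqrt(537) + 27)^(-1/3))) + C3*exp(-3^(1/3)*x*(4*3^(1/3)/(sqrt(537) + 27)^(1/3) + (sqrt(537) + 27)^(1/3))/6)


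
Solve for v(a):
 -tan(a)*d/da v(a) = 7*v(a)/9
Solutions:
 v(a) = C1/sin(a)^(7/9)


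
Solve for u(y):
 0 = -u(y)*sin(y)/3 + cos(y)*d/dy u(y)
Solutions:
 u(y) = C1/cos(y)^(1/3)


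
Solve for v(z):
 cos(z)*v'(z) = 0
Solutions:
 v(z) = C1


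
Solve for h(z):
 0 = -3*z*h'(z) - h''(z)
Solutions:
 h(z) = C1 + C2*erf(sqrt(6)*z/2)


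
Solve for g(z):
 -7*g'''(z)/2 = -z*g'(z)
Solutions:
 g(z) = C1 + Integral(C2*airyai(2^(1/3)*7^(2/3)*z/7) + C3*airybi(2^(1/3)*7^(2/3)*z/7), z)


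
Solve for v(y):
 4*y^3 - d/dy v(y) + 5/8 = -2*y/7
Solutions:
 v(y) = C1 + y^4 + y^2/7 + 5*y/8


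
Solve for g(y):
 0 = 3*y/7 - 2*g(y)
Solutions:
 g(y) = 3*y/14


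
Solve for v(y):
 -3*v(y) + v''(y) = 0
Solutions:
 v(y) = C1*exp(-sqrt(3)*y) + C2*exp(sqrt(3)*y)


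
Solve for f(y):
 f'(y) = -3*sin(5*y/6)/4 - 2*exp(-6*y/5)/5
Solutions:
 f(y) = C1 + 9*cos(5*y/6)/10 + exp(-6*y/5)/3


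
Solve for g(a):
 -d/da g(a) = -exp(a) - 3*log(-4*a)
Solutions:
 g(a) = C1 + 3*a*log(-a) + 3*a*(-1 + 2*log(2)) + exp(a)


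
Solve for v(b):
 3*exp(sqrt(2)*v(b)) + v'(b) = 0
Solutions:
 v(b) = sqrt(2)*(2*log(1/(C1 + 3*b)) - log(2))/4


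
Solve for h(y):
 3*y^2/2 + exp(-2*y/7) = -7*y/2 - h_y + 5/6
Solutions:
 h(y) = C1 - y^3/2 - 7*y^2/4 + 5*y/6 + 7*exp(-2*y/7)/2


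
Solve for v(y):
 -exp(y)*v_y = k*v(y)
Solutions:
 v(y) = C1*exp(k*exp(-y))


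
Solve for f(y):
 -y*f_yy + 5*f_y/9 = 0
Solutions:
 f(y) = C1 + C2*y^(14/9)


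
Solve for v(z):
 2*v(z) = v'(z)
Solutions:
 v(z) = C1*exp(2*z)


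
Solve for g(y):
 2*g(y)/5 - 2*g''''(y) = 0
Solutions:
 g(y) = C1*exp(-5^(3/4)*y/5) + C2*exp(5^(3/4)*y/5) + C3*sin(5^(3/4)*y/5) + C4*cos(5^(3/4)*y/5)


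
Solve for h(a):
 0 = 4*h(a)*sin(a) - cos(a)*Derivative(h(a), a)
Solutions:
 h(a) = C1/cos(a)^4


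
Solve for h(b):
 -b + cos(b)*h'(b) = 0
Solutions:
 h(b) = C1 + Integral(b/cos(b), b)


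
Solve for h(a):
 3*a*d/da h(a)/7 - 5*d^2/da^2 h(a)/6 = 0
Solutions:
 h(a) = C1 + C2*erfi(3*sqrt(35)*a/35)


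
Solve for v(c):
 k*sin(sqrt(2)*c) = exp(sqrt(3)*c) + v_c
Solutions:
 v(c) = C1 - sqrt(2)*k*cos(sqrt(2)*c)/2 - sqrt(3)*exp(sqrt(3)*c)/3


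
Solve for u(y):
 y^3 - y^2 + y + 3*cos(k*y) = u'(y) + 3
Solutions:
 u(y) = C1 + y^4/4 - y^3/3 + y^2/2 - 3*y + 3*sin(k*y)/k


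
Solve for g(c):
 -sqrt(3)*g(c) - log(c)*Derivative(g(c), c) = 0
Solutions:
 g(c) = C1*exp(-sqrt(3)*li(c))


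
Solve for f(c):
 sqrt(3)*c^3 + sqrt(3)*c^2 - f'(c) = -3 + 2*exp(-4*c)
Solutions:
 f(c) = C1 + sqrt(3)*c^4/4 + sqrt(3)*c^3/3 + 3*c + exp(-4*c)/2


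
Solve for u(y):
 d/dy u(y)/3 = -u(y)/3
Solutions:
 u(y) = C1*exp(-y)


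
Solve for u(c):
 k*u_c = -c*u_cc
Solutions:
 u(c) = C1 + c^(1 - re(k))*(C2*sin(log(c)*Abs(im(k))) + C3*cos(log(c)*im(k)))


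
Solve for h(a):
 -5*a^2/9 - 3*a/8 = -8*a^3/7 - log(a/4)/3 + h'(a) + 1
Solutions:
 h(a) = C1 + 2*a^4/7 - 5*a^3/27 - 3*a^2/16 + a*log(a)/3 - 4*a/3 - 2*a*log(2)/3


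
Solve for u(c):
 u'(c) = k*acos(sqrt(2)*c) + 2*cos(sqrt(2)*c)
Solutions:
 u(c) = C1 + k*(c*acos(sqrt(2)*c) - sqrt(2)*sqrt(1 - 2*c^2)/2) + sqrt(2)*sin(sqrt(2)*c)


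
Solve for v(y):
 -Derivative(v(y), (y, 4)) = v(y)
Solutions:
 v(y) = (C1*sin(sqrt(2)*y/2) + C2*cos(sqrt(2)*y/2))*exp(-sqrt(2)*y/2) + (C3*sin(sqrt(2)*y/2) + C4*cos(sqrt(2)*y/2))*exp(sqrt(2)*y/2)


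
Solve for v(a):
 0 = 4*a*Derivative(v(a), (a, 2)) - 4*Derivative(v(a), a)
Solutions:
 v(a) = C1 + C2*a^2


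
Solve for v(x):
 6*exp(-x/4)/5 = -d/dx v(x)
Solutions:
 v(x) = C1 + 24*exp(-x/4)/5


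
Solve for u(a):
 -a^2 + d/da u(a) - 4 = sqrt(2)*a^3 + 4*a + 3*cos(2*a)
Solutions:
 u(a) = C1 + sqrt(2)*a^4/4 + a^3/3 + 2*a^2 + 4*a + 3*sin(2*a)/2


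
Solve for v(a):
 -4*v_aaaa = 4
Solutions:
 v(a) = C1 + C2*a + C3*a^2 + C4*a^3 - a^4/24


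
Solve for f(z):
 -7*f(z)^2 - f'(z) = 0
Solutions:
 f(z) = 1/(C1 + 7*z)


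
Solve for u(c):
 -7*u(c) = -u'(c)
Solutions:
 u(c) = C1*exp(7*c)


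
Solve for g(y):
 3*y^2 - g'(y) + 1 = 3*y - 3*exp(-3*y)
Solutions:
 g(y) = C1 + y^3 - 3*y^2/2 + y - exp(-3*y)


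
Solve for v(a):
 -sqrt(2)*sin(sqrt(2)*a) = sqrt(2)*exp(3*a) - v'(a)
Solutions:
 v(a) = C1 + sqrt(2)*exp(3*a)/3 - cos(sqrt(2)*a)


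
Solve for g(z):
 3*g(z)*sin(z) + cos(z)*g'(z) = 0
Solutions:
 g(z) = C1*cos(z)^3


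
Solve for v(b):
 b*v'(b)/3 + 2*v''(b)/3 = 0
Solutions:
 v(b) = C1 + C2*erf(b/2)


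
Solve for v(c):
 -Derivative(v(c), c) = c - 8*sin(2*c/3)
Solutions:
 v(c) = C1 - c^2/2 - 12*cos(2*c/3)


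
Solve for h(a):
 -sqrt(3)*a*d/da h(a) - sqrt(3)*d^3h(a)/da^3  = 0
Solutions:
 h(a) = C1 + Integral(C2*airyai(-a) + C3*airybi(-a), a)


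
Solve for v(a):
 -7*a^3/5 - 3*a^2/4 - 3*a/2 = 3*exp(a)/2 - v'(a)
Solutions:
 v(a) = C1 + 7*a^4/20 + a^3/4 + 3*a^2/4 + 3*exp(a)/2


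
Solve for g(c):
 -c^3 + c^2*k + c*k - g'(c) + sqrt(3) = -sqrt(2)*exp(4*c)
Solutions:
 g(c) = C1 - c^4/4 + c^3*k/3 + c^2*k/2 + sqrt(3)*c + sqrt(2)*exp(4*c)/4


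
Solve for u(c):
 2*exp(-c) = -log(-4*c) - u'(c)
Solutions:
 u(c) = C1 - c*log(-c) + c*(1 - 2*log(2)) + 2*exp(-c)


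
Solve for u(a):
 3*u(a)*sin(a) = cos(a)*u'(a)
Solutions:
 u(a) = C1/cos(a)^3


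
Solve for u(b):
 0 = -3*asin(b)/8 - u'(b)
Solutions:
 u(b) = C1 - 3*b*asin(b)/8 - 3*sqrt(1 - b^2)/8


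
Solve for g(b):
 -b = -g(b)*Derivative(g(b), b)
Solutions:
 g(b) = -sqrt(C1 + b^2)
 g(b) = sqrt(C1 + b^2)


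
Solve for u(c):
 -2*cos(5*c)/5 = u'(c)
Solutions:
 u(c) = C1 - 2*sin(5*c)/25


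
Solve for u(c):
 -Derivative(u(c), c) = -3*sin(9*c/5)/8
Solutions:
 u(c) = C1 - 5*cos(9*c/5)/24


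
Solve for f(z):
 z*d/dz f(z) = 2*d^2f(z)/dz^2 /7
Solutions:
 f(z) = C1 + C2*erfi(sqrt(7)*z/2)


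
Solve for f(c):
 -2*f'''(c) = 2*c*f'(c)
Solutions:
 f(c) = C1 + Integral(C2*airyai(-c) + C3*airybi(-c), c)


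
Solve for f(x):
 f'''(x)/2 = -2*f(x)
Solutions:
 f(x) = C3*exp(-2^(2/3)*x) + (C1*sin(2^(2/3)*sqrt(3)*x/2) + C2*cos(2^(2/3)*sqrt(3)*x/2))*exp(2^(2/3)*x/2)


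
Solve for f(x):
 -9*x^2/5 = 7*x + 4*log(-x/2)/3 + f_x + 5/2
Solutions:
 f(x) = C1 - 3*x^3/5 - 7*x^2/2 - 4*x*log(-x)/3 + x*(-7 + 8*log(2))/6


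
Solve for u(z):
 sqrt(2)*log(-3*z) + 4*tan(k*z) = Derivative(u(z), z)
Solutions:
 u(z) = C1 + sqrt(2)*z*(log(-z) - 1) + sqrt(2)*z*log(3) + 4*Piecewise((-log(cos(k*z))/k, Ne(k, 0)), (0, True))


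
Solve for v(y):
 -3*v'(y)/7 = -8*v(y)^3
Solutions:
 v(y) = -sqrt(6)*sqrt(-1/(C1 + 56*y))/2
 v(y) = sqrt(6)*sqrt(-1/(C1 + 56*y))/2


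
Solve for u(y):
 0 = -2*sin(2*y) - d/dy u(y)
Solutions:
 u(y) = C1 + cos(2*y)


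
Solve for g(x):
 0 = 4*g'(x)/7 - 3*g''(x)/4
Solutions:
 g(x) = C1 + C2*exp(16*x/21)


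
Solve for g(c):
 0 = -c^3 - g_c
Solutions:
 g(c) = C1 - c^4/4


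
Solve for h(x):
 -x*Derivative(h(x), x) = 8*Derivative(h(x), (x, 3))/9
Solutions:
 h(x) = C1 + Integral(C2*airyai(-3^(2/3)*x/2) + C3*airybi(-3^(2/3)*x/2), x)


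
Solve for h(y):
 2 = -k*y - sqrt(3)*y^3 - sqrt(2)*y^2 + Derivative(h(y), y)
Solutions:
 h(y) = C1 + k*y^2/2 + sqrt(3)*y^4/4 + sqrt(2)*y^3/3 + 2*y


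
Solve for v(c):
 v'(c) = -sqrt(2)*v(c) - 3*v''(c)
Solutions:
 v(c) = (C1*sin(c*sqrt(-1 + 12*sqrt(2))/6) + C2*cos(c*sqrt(-1 + 12*sqrt(2))/6))*exp(-c/6)


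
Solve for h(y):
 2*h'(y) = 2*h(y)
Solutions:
 h(y) = C1*exp(y)


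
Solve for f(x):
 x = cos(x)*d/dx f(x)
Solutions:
 f(x) = C1 + Integral(x/cos(x), x)


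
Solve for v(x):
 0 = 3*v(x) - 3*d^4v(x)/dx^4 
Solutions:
 v(x) = C1*exp(-x) + C2*exp(x) + C3*sin(x) + C4*cos(x)


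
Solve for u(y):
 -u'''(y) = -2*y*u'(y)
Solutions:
 u(y) = C1 + Integral(C2*airyai(2^(1/3)*y) + C3*airybi(2^(1/3)*y), y)


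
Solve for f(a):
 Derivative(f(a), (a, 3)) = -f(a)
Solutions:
 f(a) = C3*exp(-a) + (C1*sin(sqrt(3)*a/2) + C2*cos(sqrt(3)*a/2))*exp(a/2)


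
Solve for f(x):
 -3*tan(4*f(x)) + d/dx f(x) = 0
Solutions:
 f(x) = -asin(C1*exp(12*x))/4 + pi/4
 f(x) = asin(C1*exp(12*x))/4


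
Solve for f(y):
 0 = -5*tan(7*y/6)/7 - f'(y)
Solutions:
 f(y) = C1 + 30*log(cos(7*y/6))/49


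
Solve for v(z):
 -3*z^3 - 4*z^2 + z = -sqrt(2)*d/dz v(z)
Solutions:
 v(z) = C1 + 3*sqrt(2)*z^4/8 + 2*sqrt(2)*z^3/3 - sqrt(2)*z^2/4


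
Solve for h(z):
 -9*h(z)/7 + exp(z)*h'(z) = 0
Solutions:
 h(z) = C1*exp(-9*exp(-z)/7)


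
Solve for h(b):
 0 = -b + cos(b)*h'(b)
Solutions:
 h(b) = C1 + Integral(b/cos(b), b)


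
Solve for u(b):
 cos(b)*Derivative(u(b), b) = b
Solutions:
 u(b) = C1 + Integral(b/cos(b), b)


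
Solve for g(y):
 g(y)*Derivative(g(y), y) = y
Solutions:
 g(y) = -sqrt(C1 + y^2)
 g(y) = sqrt(C1 + y^2)


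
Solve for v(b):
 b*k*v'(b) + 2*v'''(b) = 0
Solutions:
 v(b) = C1 + Integral(C2*airyai(2^(2/3)*b*(-k)^(1/3)/2) + C3*airybi(2^(2/3)*b*(-k)^(1/3)/2), b)


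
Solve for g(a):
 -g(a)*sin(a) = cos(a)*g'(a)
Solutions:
 g(a) = C1*cos(a)


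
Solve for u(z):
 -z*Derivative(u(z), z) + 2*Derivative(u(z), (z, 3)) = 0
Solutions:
 u(z) = C1 + Integral(C2*airyai(2^(2/3)*z/2) + C3*airybi(2^(2/3)*z/2), z)


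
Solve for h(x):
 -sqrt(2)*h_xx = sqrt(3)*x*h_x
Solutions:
 h(x) = C1 + C2*erf(6^(1/4)*x/2)


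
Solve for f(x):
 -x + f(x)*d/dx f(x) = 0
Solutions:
 f(x) = -sqrt(C1 + x^2)
 f(x) = sqrt(C1 + x^2)


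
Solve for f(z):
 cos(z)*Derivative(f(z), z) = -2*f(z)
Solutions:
 f(z) = C1*(sin(z) - 1)/(sin(z) + 1)


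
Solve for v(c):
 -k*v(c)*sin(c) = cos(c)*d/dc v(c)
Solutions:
 v(c) = C1*exp(k*log(cos(c)))


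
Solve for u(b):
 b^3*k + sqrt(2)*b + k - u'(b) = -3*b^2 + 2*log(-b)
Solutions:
 u(b) = C1 + b^4*k/4 + b^3 + sqrt(2)*b^2/2 + b*(k + 2) - 2*b*log(-b)


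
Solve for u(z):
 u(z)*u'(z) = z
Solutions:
 u(z) = -sqrt(C1 + z^2)
 u(z) = sqrt(C1 + z^2)


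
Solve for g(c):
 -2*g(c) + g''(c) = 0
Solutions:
 g(c) = C1*exp(-sqrt(2)*c) + C2*exp(sqrt(2)*c)


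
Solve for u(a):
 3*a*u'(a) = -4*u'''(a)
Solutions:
 u(a) = C1 + Integral(C2*airyai(-6^(1/3)*a/2) + C3*airybi(-6^(1/3)*a/2), a)


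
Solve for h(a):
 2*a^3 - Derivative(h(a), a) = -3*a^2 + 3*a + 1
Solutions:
 h(a) = C1 + a^4/2 + a^3 - 3*a^2/2 - a


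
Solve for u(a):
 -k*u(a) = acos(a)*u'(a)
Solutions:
 u(a) = C1*exp(-k*Integral(1/acos(a), a))


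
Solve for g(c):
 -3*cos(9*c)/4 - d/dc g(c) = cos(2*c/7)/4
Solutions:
 g(c) = C1 - 7*sin(2*c/7)/8 - sin(9*c)/12


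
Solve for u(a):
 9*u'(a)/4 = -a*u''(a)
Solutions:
 u(a) = C1 + C2/a^(5/4)


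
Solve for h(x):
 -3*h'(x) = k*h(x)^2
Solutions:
 h(x) = 3/(C1 + k*x)


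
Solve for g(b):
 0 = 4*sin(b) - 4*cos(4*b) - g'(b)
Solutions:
 g(b) = C1 - sin(4*b) - 4*cos(b)


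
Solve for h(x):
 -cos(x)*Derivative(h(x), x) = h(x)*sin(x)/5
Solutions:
 h(x) = C1*cos(x)^(1/5)


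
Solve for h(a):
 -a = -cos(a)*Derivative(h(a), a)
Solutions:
 h(a) = C1 + Integral(a/cos(a), a)


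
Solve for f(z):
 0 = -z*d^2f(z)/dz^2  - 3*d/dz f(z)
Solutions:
 f(z) = C1 + C2/z^2


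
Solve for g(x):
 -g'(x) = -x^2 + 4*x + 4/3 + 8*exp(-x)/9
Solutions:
 g(x) = C1 + x^3/3 - 2*x^2 - 4*x/3 + 8*exp(-x)/9


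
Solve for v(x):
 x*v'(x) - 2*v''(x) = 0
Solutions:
 v(x) = C1 + C2*erfi(x/2)


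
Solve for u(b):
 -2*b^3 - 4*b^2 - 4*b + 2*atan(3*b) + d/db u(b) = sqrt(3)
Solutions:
 u(b) = C1 + b^4/2 + 4*b^3/3 + 2*b^2 - 2*b*atan(3*b) + sqrt(3)*b + log(9*b^2 + 1)/3


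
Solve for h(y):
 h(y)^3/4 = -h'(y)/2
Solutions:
 h(y) = -sqrt(-1/(C1 - y))
 h(y) = sqrt(-1/(C1 - y))


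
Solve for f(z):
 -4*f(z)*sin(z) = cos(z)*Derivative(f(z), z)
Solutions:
 f(z) = C1*cos(z)^4


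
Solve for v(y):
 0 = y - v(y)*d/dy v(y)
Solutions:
 v(y) = -sqrt(C1 + y^2)
 v(y) = sqrt(C1 + y^2)


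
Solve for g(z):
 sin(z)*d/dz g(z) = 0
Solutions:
 g(z) = C1


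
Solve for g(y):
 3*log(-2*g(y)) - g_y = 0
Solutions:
 -Integral(1/(log(-_y) + log(2)), (_y, g(y)))/3 = C1 - y


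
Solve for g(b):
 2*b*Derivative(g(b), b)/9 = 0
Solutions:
 g(b) = C1


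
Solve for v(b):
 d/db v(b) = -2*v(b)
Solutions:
 v(b) = C1*exp(-2*b)


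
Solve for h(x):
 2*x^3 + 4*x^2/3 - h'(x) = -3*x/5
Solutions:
 h(x) = C1 + x^4/2 + 4*x^3/9 + 3*x^2/10


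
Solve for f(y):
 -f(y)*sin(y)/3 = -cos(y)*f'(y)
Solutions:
 f(y) = C1/cos(y)^(1/3)


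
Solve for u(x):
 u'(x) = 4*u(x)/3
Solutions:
 u(x) = C1*exp(4*x/3)


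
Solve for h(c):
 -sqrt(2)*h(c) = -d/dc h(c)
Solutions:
 h(c) = C1*exp(sqrt(2)*c)


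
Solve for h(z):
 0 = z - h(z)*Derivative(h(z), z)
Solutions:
 h(z) = -sqrt(C1 + z^2)
 h(z) = sqrt(C1 + z^2)


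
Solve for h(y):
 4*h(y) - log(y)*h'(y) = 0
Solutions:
 h(y) = C1*exp(4*li(y))


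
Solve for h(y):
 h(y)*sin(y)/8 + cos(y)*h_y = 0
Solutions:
 h(y) = C1*cos(y)^(1/8)


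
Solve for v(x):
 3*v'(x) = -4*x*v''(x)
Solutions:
 v(x) = C1 + C2*x^(1/4)


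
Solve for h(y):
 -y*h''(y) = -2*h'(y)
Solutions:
 h(y) = C1 + C2*y^3


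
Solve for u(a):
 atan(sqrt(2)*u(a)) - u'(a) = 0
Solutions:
 Integral(1/atan(sqrt(2)*_y), (_y, u(a))) = C1 + a


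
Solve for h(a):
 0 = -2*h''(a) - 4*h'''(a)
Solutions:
 h(a) = C1 + C2*a + C3*exp(-a/2)


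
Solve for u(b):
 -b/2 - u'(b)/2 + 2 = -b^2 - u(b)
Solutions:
 u(b) = C1*exp(2*b) - b^2 - b/2 - 9/4


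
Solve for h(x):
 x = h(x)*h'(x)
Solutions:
 h(x) = -sqrt(C1 + x^2)
 h(x) = sqrt(C1 + x^2)


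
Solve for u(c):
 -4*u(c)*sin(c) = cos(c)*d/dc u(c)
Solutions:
 u(c) = C1*cos(c)^4


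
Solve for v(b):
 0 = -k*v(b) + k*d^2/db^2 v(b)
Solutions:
 v(b) = C1*exp(-b) + C2*exp(b)


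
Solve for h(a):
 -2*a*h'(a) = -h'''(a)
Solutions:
 h(a) = C1 + Integral(C2*airyai(2^(1/3)*a) + C3*airybi(2^(1/3)*a), a)


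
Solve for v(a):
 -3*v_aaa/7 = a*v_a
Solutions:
 v(a) = C1 + Integral(C2*airyai(-3^(2/3)*7^(1/3)*a/3) + C3*airybi(-3^(2/3)*7^(1/3)*a/3), a)


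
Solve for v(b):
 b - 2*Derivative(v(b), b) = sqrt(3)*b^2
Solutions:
 v(b) = C1 - sqrt(3)*b^3/6 + b^2/4


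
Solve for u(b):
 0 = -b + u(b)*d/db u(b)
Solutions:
 u(b) = -sqrt(C1 + b^2)
 u(b) = sqrt(C1 + b^2)


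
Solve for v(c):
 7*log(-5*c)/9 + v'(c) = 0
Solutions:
 v(c) = C1 - 7*c*log(-c)/9 + 7*c*(1 - log(5))/9


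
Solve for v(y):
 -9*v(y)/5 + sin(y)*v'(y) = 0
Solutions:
 v(y) = C1*(cos(y) - 1)^(9/10)/(cos(y) + 1)^(9/10)


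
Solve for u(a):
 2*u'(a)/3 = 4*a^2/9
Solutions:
 u(a) = C1 + 2*a^3/9


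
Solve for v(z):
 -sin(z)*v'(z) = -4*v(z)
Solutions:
 v(z) = C1*(cos(z)^2 - 2*cos(z) + 1)/(cos(z)^2 + 2*cos(z) + 1)


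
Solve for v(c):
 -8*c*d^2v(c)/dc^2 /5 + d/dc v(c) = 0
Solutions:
 v(c) = C1 + C2*c^(13/8)


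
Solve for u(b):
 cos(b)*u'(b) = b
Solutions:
 u(b) = C1 + Integral(b/cos(b), b)


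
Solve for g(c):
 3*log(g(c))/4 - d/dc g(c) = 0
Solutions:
 li(g(c)) = C1 + 3*c/4


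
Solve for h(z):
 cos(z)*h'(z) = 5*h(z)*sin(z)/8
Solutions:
 h(z) = C1/cos(z)^(5/8)


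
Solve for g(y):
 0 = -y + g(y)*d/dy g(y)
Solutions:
 g(y) = -sqrt(C1 + y^2)
 g(y) = sqrt(C1 + y^2)


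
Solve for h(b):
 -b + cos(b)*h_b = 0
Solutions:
 h(b) = C1 + Integral(b/cos(b), b)


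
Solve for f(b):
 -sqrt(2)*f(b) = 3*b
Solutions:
 f(b) = -3*sqrt(2)*b/2


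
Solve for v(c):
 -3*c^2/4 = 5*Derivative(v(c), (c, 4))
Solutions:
 v(c) = C1 + C2*c + C3*c^2 + C4*c^3 - c^6/2400


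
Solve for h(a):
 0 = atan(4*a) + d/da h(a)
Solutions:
 h(a) = C1 - a*atan(4*a) + log(16*a^2 + 1)/8


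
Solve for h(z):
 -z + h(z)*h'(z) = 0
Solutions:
 h(z) = -sqrt(C1 + z^2)
 h(z) = sqrt(C1 + z^2)


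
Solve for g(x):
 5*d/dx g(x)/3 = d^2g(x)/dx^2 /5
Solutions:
 g(x) = C1 + C2*exp(25*x/3)


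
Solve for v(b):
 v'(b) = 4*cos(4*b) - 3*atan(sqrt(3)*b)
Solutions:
 v(b) = C1 - 3*b*atan(sqrt(3)*b) + sqrt(3)*log(3*b^2 + 1)/2 + sin(4*b)


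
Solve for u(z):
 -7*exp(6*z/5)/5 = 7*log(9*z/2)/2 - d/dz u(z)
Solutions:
 u(z) = C1 + 7*z*log(z)/2 + z*(-7/2 - 7*log(2)/2 + 7*log(3)) + 7*exp(6*z/5)/6


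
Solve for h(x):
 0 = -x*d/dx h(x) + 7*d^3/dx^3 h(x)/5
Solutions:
 h(x) = C1 + Integral(C2*airyai(5^(1/3)*7^(2/3)*x/7) + C3*airybi(5^(1/3)*7^(2/3)*x/7), x)


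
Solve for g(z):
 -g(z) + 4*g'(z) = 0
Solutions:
 g(z) = C1*exp(z/4)


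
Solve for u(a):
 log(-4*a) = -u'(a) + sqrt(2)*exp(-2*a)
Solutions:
 u(a) = C1 - a*log(-a) + a*(1 - 2*log(2)) - sqrt(2)*exp(-2*a)/2


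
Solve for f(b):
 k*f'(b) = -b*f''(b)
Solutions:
 f(b) = C1 + b^(1 - re(k))*(C2*sin(log(b)*Abs(im(k))) + C3*cos(log(b)*im(k)))


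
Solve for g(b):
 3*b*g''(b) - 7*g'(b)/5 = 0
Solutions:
 g(b) = C1 + C2*b^(22/15)


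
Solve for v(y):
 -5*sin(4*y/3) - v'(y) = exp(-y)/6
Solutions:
 v(y) = C1 + 15*cos(4*y/3)/4 + exp(-y)/6


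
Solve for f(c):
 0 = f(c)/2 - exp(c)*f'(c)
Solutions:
 f(c) = C1*exp(-exp(-c)/2)


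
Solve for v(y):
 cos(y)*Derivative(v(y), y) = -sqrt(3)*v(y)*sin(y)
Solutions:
 v(y) = C1*cos(y)^(sqrt(3))


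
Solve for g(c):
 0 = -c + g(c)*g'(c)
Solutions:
 g(c) = -sqrt(C1 + c^2)
 g(c) = sqrt(C1 + c^2)


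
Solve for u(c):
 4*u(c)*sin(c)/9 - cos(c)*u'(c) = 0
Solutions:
 u(c) = C1/cos(c)^(4/9)


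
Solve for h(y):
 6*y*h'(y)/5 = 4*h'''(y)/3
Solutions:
 h(y) = C1 + Integral(C2*airyai(30^(2/3)*y/10) + C3*airybi(30^(2/3)*y/10), y)


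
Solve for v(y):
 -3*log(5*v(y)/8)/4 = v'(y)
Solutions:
 -4*Integral(1/(-log(_y) - log(5) + 3*log(2)), (_y, v(y)))/3 = C1 - y


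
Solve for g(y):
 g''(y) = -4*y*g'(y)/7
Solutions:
 g(y) = C1 + C2*erf(sqrt(14)*y/7)


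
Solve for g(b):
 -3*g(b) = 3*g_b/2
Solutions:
 g(b) = C1*exp(-2*b)


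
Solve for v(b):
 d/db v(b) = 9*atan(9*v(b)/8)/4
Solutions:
 Integral(1/atan(9*_y/8), (_y, v(b))) = C1 + 9*b/4


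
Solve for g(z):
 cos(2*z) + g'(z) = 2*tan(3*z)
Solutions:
 g(z) = C1 - 2*log(cos(3*z))/3 - sin(2*z)/2


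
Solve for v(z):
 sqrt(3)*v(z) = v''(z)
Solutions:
 v(z) = C1*exp(-3^(1/4)*z) + C2*exp(3^(1/4)*z)


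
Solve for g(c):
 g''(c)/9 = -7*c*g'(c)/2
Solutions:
 g(c) = C1 + C2*erf(3*sqrt(7)*c/2)


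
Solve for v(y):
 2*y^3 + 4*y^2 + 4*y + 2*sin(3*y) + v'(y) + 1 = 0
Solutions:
 v(y) = C1 - y^4/2 - 4*y^3/3 - 2*y^2 - y + 2*cos(3*y)/3


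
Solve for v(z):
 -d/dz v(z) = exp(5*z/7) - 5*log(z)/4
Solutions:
 v(z) = C1 + 5*z*log(z)/4 - 5*z/4 - 7*exp(5*z/7)/5


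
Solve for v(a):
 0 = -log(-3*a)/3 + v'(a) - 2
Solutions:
 v(a) = C1 + a*log(-a)/3 + a*(log(3) + 5)/3


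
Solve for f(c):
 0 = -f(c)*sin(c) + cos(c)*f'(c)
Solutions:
 f(c) = C1/cos(c)


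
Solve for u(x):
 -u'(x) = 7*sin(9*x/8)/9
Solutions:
 u(x) = C1 + 56*cos(9*x/8)/81


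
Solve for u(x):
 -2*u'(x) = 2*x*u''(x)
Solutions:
 u(x) = C1 + C2*log(x)


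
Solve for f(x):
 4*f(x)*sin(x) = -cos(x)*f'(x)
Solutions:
 f(x) = C1*cos(x)^4


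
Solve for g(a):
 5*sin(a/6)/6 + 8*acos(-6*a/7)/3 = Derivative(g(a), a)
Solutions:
 g(a) = C1 + 8*a*acos(-6*a/7)/3 + 4*sqrt(49 - 36*a^2)/9 - 5*cos(a/6)


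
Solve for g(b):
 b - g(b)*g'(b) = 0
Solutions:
 g(b) = -sqrt(C1 + b^2)
 g(b) = sqrt(C1 + b^2)


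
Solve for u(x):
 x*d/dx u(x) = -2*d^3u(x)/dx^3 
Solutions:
 u(x) = C1 + Integral(C2*airyai(-2^(2/3)*x/2) + C3*airybi(-2^(2/3)*x/2), x)


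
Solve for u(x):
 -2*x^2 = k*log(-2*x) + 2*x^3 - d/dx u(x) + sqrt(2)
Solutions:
 u(x) = C1 + k*x*log(-x) + x^4/2 + 2*x^3/3 + x*(-k + k*log(2) + sqrt(2))


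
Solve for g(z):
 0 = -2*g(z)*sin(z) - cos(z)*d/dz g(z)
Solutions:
 g(z) = C1*cos(z)^2


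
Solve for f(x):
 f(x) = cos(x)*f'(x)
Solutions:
 f(x) = C1*sqrt(sin(x) + 1)/sqrt(sin(x) - 1)


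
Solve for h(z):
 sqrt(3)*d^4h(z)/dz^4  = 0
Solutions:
 h(z) = C1 + C2*z + C3*z^2 + C4*z^3


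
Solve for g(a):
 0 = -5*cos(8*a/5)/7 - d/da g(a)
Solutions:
 g(a) = C1 - 25*sin(8*a/5)/56


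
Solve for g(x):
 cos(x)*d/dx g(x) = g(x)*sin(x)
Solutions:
 g(x) = C1/cos(x)


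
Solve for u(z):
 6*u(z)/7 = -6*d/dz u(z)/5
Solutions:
 u(z) = C1*exp(-5*z/7)


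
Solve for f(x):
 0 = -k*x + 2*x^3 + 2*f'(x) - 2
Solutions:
 f(x) = C1 + k*x^2/4 - x^4/4 + x


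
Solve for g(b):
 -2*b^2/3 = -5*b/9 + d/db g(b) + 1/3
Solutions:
 g(b) = C1 - 2*b^3/9 + 5*b^2/18 - b/3


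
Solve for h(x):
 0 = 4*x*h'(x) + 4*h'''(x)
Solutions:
 h(x) = C1 + Integral(C2*airyai(-x) + C3*airybi(-x), x)


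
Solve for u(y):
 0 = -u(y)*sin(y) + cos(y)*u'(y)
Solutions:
 u(y) = C1/cos(y)


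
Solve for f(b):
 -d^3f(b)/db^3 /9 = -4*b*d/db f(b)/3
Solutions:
 f(b) = C1 + Integral(C2*airyai(12^(1/3)*b) + C3*airybi(12^(1/3)*b), b)


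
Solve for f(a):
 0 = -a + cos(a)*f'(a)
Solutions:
 f(a) = C1 + Integral(a/cos(a), a)


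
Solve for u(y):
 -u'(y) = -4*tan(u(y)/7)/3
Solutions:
 u(y) = -7*asin(C1*exp(4*y/21)) + 7*pi
 u(y) = 7*asin(C1*exp(4*y/21))


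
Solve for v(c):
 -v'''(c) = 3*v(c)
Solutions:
 v(c) = C3*exp(-3^(1/3)*c) + (C1*sin(3^(5/6)*c/2) + C2*cos(3^(5/6)*c/2))*exp(3^(1/3)*c/2)


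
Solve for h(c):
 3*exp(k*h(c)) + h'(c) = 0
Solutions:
 h(c) = Piecewise((log(1/(C1*k + 3*c*k))/k, Ne(k, 0)), (nan, True))
 h(c) = Piecewise((C1 - 3*c, Eq(k, 0)), (nan, True))


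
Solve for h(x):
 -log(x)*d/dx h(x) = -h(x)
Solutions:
 h(x) = C1*exp(li(x))


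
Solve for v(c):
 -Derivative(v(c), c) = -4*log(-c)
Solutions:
 v(c) = C1 + 4*c*log(-c) - 4*c


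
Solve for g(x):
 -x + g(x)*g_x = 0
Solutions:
 g(x) = -sqrt(C1 + x^2)
 g(x) = sqrt(C1 + x^2)


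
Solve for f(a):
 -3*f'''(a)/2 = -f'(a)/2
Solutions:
 f(a) = C1 + C2*exp(-sqrt(3)*a/3) + C3*exp(sqrt(3)*a/3)


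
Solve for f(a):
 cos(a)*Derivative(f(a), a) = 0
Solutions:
 f(a) = C1


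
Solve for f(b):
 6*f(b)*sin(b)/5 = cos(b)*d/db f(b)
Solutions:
 f(b) = C1/cos(b)^(6/5)


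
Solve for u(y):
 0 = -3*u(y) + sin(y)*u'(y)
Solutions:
 u(y) = C1*(cos(y) - 1)^(3/2)/(cos(y) + 1)^(3/2)


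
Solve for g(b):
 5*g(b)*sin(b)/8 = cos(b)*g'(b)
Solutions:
 g(b) = C1/cos(b)^(5/8)


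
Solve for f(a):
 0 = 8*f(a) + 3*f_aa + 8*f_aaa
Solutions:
 f(a) = C1*exp(a*(-2 + (16*sqrt(258) + 257)^(-1/3) + (16*sqrt(258) + 257)^(1/3))/16)*sin(sqrt(3)*a*(-(16*sqrt(258) + 257)^(1/3) + (16*sqrt(258) + 257)^(-1/3))/16) + C2*exp(a*(-2 + (16*sqrt(258) + 257)^(-1/3) + (16*sqrt(258) + 257)^(1/3))/16)*cos(sqrt(3)*a*(-(16*sqrt(258) + 257)^(1/3) + (16*sqrt(258) + 257)^(-1/3))/16) + C3*exp(-a*((16*sqrt(258) + 257)^(-1/3) + 1 + (16*sqrt(258) + 257)^(1/3))/8)


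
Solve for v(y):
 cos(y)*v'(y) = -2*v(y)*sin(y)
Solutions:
 v(y) = C1*cos(y)^2


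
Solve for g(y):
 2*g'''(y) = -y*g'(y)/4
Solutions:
 g(y) = C1 + Integral(C2*airyai(-y/2) + C3*airybi(-y/2), y)


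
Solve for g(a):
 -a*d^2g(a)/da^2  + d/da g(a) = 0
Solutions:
 g(a) = C1 + C2*a^2


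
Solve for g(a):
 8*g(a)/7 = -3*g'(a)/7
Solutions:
 g(a) = C1*exp(-8*a/3)


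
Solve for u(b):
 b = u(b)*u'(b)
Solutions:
 u(b) = -sqrt(C1 + b^2)
 u(b) = sqrt(C1 + b^2)


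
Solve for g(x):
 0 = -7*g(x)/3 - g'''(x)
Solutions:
 g(x) = C3*exp(-3^(2/3)*7^(1/3)*x/3) + (C1*sin(3^(1/6)*7^(1/3)*x/2) + C2*cos(3^(1/6)*7^(1/3)*x/2))*exp(3^(2/3)*7^(1/3)*x/6)


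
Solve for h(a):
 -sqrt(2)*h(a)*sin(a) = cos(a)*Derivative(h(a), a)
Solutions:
 h(a) = C1*cos(a)^(sqrt(2))


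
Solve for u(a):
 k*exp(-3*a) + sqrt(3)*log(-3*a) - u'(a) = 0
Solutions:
 u(a) = C1 + sqrt(3)*a*log(-a) + sqrt(3)*a*(-1 + log(3)) - k*exp(-3*a)/3


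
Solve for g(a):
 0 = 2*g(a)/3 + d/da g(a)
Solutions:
 g(a) = C1*exp(-2*a/3)


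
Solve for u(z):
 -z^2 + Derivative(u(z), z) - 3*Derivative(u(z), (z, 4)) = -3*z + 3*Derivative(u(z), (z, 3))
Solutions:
 u(z) = C1 + C2*exp(-z*(2*2^(1/3)/(3*sqrt(5) + 7)^(1/3) + 2^(2/3)*(3*sqrt(5) + 7)^(1/3) + 4)/12)*sin(2^(1/3)*sqrt(3)*z*(-2^(1/3)*(3*sqrt(5) + 7)^(1/3) + 2/(3*sqrt(5) + 7)^(1/3))/12) + C3*exp(-z*(2*2^(1/3)/(3*sqrt(5) + 7)^(1/3) + 2^(2/3)*(3*sqrt(5) + 7)^(1/3) + 4)/12)*cos(2^(1/3)*sqrt(3)*z*(-2^(1/3)*(3*sqrt(5) + 7)^(1/3) + 2/(3*sqrt(5) + 7)^(1/3))/12) + C4*exp(z*(-2 + 2*2^(1/3)/(3*sqrt(5) + 7)^(1/3) + 2^(2/3)*(3*sqrt(5) + 7)^(1/3))/6) + z^3/3 - 3*z^2/2 + 6*z


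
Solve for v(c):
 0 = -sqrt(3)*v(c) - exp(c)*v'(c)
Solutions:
 v(c) = C1*exp(sqrt(3)*exp(-c))


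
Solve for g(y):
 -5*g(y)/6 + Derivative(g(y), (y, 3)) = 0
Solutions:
 g(y) = C3*exp(5^(1/3)*6^(2/3)*y/6) + (C1*sin(2^(2/3)*3^(1/6)*5^(1/3)*y/4) + C2*cos(2^(2/3)*3^(1/6)*5^(1/3)*y/4))*exp(-5^(1/3)*6^(2/3)*y/12)


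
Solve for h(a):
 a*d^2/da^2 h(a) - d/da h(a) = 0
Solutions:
 h(a) = C1 + C2*a^2


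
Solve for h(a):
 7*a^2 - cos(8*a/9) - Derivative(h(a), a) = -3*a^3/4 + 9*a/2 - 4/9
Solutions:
 h(a) = C1 + 3*a^4/16 + 7*a^3/3 - 9*a^2/4 + 4*a/9 - 9*sin(8*a/9)/8


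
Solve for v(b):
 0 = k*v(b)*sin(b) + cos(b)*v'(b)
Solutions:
 v(b) = C1*exp(k*log(cos(b)))


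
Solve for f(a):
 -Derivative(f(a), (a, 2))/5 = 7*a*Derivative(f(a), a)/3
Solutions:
 f(a) = C1 + C2*erf(sqrt(210)*a/6)


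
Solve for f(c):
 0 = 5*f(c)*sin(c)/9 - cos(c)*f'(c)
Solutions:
 f(c) = C1/cos(c)^(5/9)


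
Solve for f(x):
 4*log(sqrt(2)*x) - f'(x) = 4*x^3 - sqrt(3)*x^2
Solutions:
 f(x) = C1 - x^4 + sqrt(3)*x^3/3 + 4*x*log(x) - 4*x + x*log(4)


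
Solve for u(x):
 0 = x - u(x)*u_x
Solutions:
 u(x) = -sqrt(C1 + x^2)
 u(x) = sqrt(C1 + x^2)


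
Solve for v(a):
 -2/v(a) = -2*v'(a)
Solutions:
 v(a) = -sqrt(C1 + 2*a)
 v(a) = sqrt(C1 + 2*a)


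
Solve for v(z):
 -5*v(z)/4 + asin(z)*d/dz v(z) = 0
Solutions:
 v(z) = C1*exp(5*Integral(1/asin(z), z)/4)


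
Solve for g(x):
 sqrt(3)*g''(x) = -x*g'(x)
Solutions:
 g(x) = C1 + C2*erf(sqrt(2)*3^(3/4)*x/6)


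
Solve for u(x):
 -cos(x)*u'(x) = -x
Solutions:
 u(x) = C1 + Integral(x/cos(x), x)


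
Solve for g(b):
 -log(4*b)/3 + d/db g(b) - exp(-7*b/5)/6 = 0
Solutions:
 g(b) = C1 + b*log(b)/3 + b*(-1 + 2*log(2))/3 - 5*exp(-7*b/5)/42


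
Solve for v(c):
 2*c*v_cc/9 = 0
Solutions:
 v(c) = C1 + C2*c


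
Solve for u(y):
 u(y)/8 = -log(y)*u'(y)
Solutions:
 u(y) = C1*exp(-li(y)/8)


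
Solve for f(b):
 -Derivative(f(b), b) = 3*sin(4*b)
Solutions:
 f(b) = C1 + 3*cos(4*b)/4


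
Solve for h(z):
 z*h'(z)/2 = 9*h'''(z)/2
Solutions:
 h(z) = C1 + Integral(C2*airyai(3^(1/3)*z/3) + C3*airybi(3^(1/3)*z/3), z)


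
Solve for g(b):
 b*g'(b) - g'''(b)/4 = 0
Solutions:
 g(b) = C1 + Integral(C2*airyai(2^(2/3)*b) + C3*airybi(2^(2/3)*b), b)


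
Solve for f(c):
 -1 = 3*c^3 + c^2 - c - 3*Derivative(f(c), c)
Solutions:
 f(c) = C1 + c^4/4 + c^3/9 - c^2/6 + c/3


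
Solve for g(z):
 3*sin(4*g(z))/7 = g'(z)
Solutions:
 -3*z/7 + log(cos(4*g(z)) - 1)/8 - log(cos(4*g(z)) + 1)/8 = C1


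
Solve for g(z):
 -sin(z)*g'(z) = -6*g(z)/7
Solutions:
 g(z) = C1*(cos(z) - 1)^(3/7)/(cos(z) + 1)^(3/7)


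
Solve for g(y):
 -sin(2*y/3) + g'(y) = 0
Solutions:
 g(y) = C1 - 3*cos(2*y/3)/2


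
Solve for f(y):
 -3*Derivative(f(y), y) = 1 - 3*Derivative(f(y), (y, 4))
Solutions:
 f(y) = C1 + C4*exp(y) - y/3 + (C2*sin(sqrt(3)*y/2) + C3*cos(sqrt(3)*y/2))*exp(-y/2)


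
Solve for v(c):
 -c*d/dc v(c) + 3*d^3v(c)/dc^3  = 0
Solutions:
 v(c) = C1 + Integral(C2*airyai(3^(2/3)*c/3) + C3*airybi(3^(2/3)*c/3), c)


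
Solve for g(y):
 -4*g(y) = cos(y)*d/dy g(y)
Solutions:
 g(y) = C1*(sin(y)^2 - 2*sin(y) + 1)/(sin(y)^2 + 2*sin(y) + 1)


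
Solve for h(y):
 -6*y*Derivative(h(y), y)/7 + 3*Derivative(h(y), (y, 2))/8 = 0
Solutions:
 h(y) = C1 + C2*erfi(2*sqrt(14)*y/7)


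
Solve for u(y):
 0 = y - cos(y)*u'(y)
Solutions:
 u(y) = C1 + Integral(y/cos(y), y)


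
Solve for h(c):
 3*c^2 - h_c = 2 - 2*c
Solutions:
 h(c) = C1 + c^3 + c^2 - 2*c


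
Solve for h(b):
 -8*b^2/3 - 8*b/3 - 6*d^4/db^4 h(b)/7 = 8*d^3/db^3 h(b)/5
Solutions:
 h(b) = C1 + C2*b + C3*b^2 + C4*exp(-28*b/15) - b^5/36 + 5*b^4/1008 - 25*b^3/2352


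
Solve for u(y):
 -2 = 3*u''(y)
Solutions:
 u(y) = C1 + C2*y - y^2/3


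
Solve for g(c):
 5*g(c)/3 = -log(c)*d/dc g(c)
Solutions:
 g(c) = C1*exp(-5*li(c)/3)


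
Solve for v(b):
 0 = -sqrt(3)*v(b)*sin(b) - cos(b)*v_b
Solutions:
 v(b) = C1*cos(b)^(sqrt(3))


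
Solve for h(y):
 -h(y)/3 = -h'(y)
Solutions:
 h(y) = C1*exp(y/3)


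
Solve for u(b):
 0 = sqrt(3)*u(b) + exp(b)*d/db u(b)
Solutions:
 u(b) = C1*exp(sqrt(3)*exp(-b))


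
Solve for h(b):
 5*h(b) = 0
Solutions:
 h(b) = 0


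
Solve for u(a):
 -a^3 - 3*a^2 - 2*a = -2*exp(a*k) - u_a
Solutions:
 u(a) = C1 + a^4/4 + a^3 + a^2 - 2*exp(a*k)/k


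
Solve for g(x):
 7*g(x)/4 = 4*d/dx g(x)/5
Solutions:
 g(x) = C1*exp(35*x/16)


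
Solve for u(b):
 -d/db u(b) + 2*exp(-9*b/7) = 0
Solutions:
 u(b) = C1 - 14*exp(-9*b/7)/9


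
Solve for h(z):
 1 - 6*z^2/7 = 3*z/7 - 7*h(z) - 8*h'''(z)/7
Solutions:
 h(z) = C3*exp(-7^(2/3)*z/2) + 6*z^2/49 + 3*z/49 + (C1*sin(sqrt(3)*7^(2/3)*z/4) + C2*cos(sqrt(3)*7^(2/3)*z/4))*exp(7^(2/3)*z/4) - 1/7


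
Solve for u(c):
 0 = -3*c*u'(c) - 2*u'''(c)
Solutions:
 u(c) = C1 + Integral(C2*airyai(-2^(2/3)*3^(1/3)*c/2) + C3*airybi(-2^(2/3)*3^(1/3)*c/2), c)


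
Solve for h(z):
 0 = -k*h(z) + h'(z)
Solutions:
 h(z) = C1*exp(k*z)


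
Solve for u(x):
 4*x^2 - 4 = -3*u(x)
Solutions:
 u(x) = 4/3 - 4*x^2/3


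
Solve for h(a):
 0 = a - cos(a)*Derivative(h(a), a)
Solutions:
 h(a) = C1 + Integral(a/cos(a), a)


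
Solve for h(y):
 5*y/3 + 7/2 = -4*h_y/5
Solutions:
 h(y) = C1 - 25*y^2/24 - 35*y/8


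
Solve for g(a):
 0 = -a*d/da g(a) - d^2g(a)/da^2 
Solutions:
 g(a) = C1 + C2*erf(sqrt(2)*a/2)


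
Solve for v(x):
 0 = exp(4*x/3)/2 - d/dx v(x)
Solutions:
 v(x) = C1 + 3*exp(4*x/3)/8


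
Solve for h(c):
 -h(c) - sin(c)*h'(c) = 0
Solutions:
 h(c) = C1*sqrt(cos(c) + 1)/sqrt(cos(c) - 1)


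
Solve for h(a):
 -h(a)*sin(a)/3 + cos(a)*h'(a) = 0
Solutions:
 h(a) = C1/cos(a)^(1/3)


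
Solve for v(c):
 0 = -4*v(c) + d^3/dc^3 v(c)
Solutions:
 v(c) = C3*exp(2^(2/3)*c) + (C1*sin(2^(2/3)*sqrt(3)*c/2) + C2*cos(2^(2/3)*sqrt(3)*c/2))*exp(-2^(2/3)*c/2)


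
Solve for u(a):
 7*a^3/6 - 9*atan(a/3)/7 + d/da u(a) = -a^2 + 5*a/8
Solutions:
 u(a) = C1 - 7*a^4/24 - a^3/3 + 5*a^2/16 + 9*a*atan(a/3)/7 - 27*log(a^2 + 9)/14


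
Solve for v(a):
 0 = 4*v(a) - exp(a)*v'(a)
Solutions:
 v(a) = C1*exp(-4*exp(-a))


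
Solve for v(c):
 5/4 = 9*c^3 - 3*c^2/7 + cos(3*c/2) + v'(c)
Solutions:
 v(c) = C1 - 9*c^4/4 + c^3/7 + 5*c/4 - 2*sin(3*c/2)/3


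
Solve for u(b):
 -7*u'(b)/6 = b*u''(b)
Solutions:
 u(b) = C1 + C2/b^(1/6)


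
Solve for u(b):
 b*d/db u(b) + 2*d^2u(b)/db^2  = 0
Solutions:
 u(b) = C1 + C2*erf(b/2)


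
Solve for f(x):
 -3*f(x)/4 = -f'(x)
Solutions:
 f(x) = C1*exp(3*x/4)


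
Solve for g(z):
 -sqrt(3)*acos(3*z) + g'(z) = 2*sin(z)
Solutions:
 g(z) = C1 + sqrt(3)*(z*acos(3*z) - sqrt(1 - 9*z^2)/3) - 2*cos(z)


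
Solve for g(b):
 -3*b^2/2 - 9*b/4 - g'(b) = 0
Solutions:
 g(b) = C1 - b^3/2 - 9*b^2/8


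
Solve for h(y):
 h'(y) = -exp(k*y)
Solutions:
 h(y) = C1 - exp(k*y)/k


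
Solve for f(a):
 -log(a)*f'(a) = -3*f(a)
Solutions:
 f(a) = C1*exp(3*li(a))


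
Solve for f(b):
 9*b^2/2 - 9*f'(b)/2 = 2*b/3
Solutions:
 f(b) = C1 + b^3/3 - 2*b^2/27


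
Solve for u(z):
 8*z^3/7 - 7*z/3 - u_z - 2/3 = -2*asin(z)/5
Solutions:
 u(z) = C1 + 2*z^4/7 - 7*z^2/6 + 2*z*asin(z)/5 - 2*z/3 + 2*sqrt(1 - z^2)/5


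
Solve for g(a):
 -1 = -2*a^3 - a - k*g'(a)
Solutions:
 g(a) = C1 - a^4/(2*k) - a^2/(2*k) + a/k


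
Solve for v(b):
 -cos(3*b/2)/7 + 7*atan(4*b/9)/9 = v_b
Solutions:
 v(b) = C1 + 7*b*atan(4*b/9)/9 - 7*log(16*b^2 + 81)/8 - 2*sin(3*b/2)/21


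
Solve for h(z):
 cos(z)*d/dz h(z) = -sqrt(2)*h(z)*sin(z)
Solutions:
 h(z) = C1*cos(z)^(sqrt(2))


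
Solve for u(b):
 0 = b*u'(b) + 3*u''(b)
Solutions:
 u(b) = C1 + C2*erf(sqrt(6)*b/6)
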